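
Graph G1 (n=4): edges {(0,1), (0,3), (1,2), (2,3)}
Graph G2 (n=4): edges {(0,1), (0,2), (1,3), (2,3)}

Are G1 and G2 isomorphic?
Yes, isomorphic

The graphs are isomorphic.
One valid mapping φ: V(G1) → V(G2): 0→2, 1→3, 2→1, 3→0

Verify φ preserves adjacency — for each edge of G1, its image is an edge of G2:
  (0,1) → (φ(0),φ(1)) = (2,3) ∈ E(G2) ✓
  (0,3) → (φ(0),φ(3)) = (0,2) ∈ E(G2) ✓
  (1,2) → (φ(1),φ(2)) = (1,3) ∈ E(G2) ✓
  (2,3) → (φ(2),φ(3)) = (0,1) ∈ E(G2) ✓
All 4 edges of G1 map to edges of G2, and |E(G1)| = |E(G2)| = 4, so φ is a bijection on edges as well as vertices. Hence G1 ≅ G2.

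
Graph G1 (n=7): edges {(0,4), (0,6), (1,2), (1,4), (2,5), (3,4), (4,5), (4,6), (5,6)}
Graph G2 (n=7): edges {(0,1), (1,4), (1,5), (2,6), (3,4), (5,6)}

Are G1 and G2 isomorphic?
No, not isomorphic

The graphs are NOT isomorphic.

Counting triangles (3-cliques): G1 has 2, G2 has 0.
Triangle count is an isomorphism invariant, so differing triangle counts rule out isomorphism.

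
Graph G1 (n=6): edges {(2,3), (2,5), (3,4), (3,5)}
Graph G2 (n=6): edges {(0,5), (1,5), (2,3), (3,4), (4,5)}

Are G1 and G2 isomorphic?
No, not isomorphic

The graphs are NOT isomorphic.

Connected components of G1: 3 component(s) with vertex sets [[0], [1], [2, 3, 4, 5]], sizes [1, 1, 4].
Connected components of G2: 1 component(s) with vertex sets [[0, 1, 2, 3, 4, 5]], sizes [6].
The number of connected components (and the multiset of component sizes) is an isomorphism invariant — an isomorphism maps each component of G1 bijectively onto a component of G2. Since G1 has 3 component(s) and G2 has 1, they cannot be isomorphic.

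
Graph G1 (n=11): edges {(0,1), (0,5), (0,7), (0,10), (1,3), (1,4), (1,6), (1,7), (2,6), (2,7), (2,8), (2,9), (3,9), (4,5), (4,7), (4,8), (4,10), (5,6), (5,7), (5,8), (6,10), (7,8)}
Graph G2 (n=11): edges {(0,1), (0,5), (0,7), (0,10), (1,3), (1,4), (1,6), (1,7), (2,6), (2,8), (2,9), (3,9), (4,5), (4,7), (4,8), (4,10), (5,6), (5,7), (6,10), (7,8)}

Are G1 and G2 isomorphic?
No, not isomorphic

The graphs are NOT isomorphic.

Counting edges: G1 has 22 edge(s); G2 has 20 edge(s).
Edge count is an isomorphism invariant (a bijection on vertices induces a bijection on edges), so differing edge counts rule out isomorphism.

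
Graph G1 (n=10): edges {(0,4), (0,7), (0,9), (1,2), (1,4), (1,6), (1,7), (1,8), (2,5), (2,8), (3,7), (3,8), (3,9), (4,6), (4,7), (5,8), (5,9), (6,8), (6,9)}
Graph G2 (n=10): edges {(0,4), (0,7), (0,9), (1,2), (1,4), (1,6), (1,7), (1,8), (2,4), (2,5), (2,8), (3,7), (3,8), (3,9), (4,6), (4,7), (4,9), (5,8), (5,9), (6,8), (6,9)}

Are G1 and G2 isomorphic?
No, not isomorphic

The graphs are NOT isomorphic.

Counting edges: G1 has 19 edge(s); G2 has 21 edge(s).
Edge count is an isomorphism invariant (a bijection on vertices induces a bijection on edges), so differing edge counts rule out isomorphism.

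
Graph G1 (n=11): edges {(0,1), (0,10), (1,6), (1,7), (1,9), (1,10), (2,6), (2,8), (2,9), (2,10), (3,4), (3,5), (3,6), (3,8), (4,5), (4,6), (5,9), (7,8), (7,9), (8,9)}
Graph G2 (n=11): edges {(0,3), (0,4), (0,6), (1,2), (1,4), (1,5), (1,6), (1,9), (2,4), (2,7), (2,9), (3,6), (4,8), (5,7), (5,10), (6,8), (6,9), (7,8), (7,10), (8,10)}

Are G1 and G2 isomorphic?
Yes, isomorphic

The graphs are isomorphic.
One valid mapping φ: V(G1) → V(G2): 0→3, 1→6, 2→4, 3→7, 4→10, 5→5, 6→8, 7→9, 8→2, 9→1, 10→0

Verify φ preserves adjacency — for each edge of G1, its image is an edge of G2:
  (0,1) → (φ(0),φ(1)) = (3,6) ∈ E(G2) ✓
  (0,10) → (φ(0),φ(10)) = (0,3) ∈ E(G2) ✓
  (1,6) → (φ(1),φ(6)) = (6,8) ∈ E(G2) ✓
  (1,7) → (φ(1),φ(7)) = (6,9) ∈ E(G2) ✓
  (1,9) → (φ(1),φ(9)) = (1,6) ∈ E(G2) ✓
  (1,10) → (φ(1),φ(10)) = (0,6) ∈ E(G2) ✓
  (2,6) → (φ(2),φ(6)) = (4,8) ∈ E(G2) ✓
  (2,8) → (φ(2),φ(8)) = (2,4) ∈ E(G2) ✓
  (2,9) → (φ(2),φ(9)) = (1,4) ∈ E(G2) ✓
  (2,10) → (φ(2),φ(10)) = (0,4) ∈ E(G2) ✓
  (3,4) → (φ(3),φ(4)) = (7,10) ∈ E(G2) ✓
  (3,5) → (φ(3),φ(5)) = (5,7) ∈ E(G2) ✓
  (3,6) → (φ(3),φ(6)) = (7,8) ∈ E(G2) ✓
  (3,8) → (φ(3),φ(8)) = (2,7) ∈ E(G2) ✓
  (4,5) → (φ(4),φ(5)) = (5,10) ∈ E(G2) ✓
  (4,6) → (φ(4),φ(6)) = (8,10) ∈ E(G2) ✓
  (5,9) → (φ(5),φ(9)) = (1,5) ∈ E(G2) ✓
  (7,8) → (φ(7),φ(8)) = (2,9) ∈ E(G2) ✓
  (7,9) → (φ(7),φ(9)) = (1,9) ∈ E(G2) ✓
  (8,9) → (φ(8),φ(9)) = (1,2) ∈ E(G2) ✓
All 20 edges of G1 map to edges of G2, and |E(G1)| = |E(G2)| = 20, so φ is a bijection on edges as well as vertices. Hence G1 ≅ G2.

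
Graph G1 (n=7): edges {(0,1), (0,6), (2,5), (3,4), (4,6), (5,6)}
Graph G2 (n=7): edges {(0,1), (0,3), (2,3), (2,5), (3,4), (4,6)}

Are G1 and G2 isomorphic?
Yes, isomorphic

The graphs are isomorphic.
One valid mapping φ: V(G1) → V(G2): 0→2, 1→5, 2→6, 3→1, 4→0, 5→4, 6→3

Verify φ preserves adjacency — for each edge of G1, its image is an edge of G2:
  (0,1) → (φ(0),φ(1)) = (2,5) ∈ E(G2) ✓
  (0,6) → (φ(0),φ(6)) = (2,3) ∈ E(G2) ✓
  (2,5) → (φ(2),φ(5)) = (4,6) ∈ E(G2) ✓
  (3,4) → (φ(3),φ(4)) = (0,1) ∈ E(G2) ✓
  (4,6) → (φ(4),φ(6)) = (0,3) ∈ E(G2) ✓
  (5,6) → (φ(5),φ(6)) = (3,4) ∈ E(G2) ✓
All 6 edges of G1 map to edges of G2, and |E(G1)| = |E(G2)| = 6, so φ is a bijection on edges as well as vertices. Hence G1 ≅ G2.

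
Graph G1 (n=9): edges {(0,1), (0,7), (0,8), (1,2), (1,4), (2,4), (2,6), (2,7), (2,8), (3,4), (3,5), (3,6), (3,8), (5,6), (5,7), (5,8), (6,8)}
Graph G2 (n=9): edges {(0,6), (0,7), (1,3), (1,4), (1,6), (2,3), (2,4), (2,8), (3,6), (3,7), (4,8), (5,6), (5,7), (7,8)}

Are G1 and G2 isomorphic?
No, not isomorphic

The graphs are NOT isomorphic.

Counting triangles (3-cliques): G1 has 6, G2 has 2.
Triangle count is an isomorphism invariant, so differing triangle counts rule out isomorphism.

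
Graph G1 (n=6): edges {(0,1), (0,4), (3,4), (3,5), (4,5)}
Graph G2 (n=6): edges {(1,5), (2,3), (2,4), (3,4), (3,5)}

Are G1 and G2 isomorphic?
Yes, isomorphic

The graphs are isomorphic.
One valid mapping φ: V(G1) → V(G2): 0→5, 1→1, 2→0, 3→4, 4→3, 5→2

Verify φ preserves adjacency — for each edge of G1, its image is an edge of G2:
  (0,1) → (φ(0),φ(1)) = (1,5) ∈ E(G2) ✓
  (0,4) → (φ(0),φ(4)) = (3,5) ∈ E(G2) ✓
  (3,4) → (φ(3),φ(4)) = (3,4) ∈ E(G2) ✓
  (3,5) → (φ(3),φ(5)) = (2,4) ∈ E(G2) ✓
  (4,5) → (φ(4),φ(5)) = (2,3) ∈ E(G2) ✓
All 5 edges of G1 map to edges of G2, and |E(G1)| = |E(G2)| = 5, so φ is a bijection on edges as well as vertices. Hence G1 ≅ G2.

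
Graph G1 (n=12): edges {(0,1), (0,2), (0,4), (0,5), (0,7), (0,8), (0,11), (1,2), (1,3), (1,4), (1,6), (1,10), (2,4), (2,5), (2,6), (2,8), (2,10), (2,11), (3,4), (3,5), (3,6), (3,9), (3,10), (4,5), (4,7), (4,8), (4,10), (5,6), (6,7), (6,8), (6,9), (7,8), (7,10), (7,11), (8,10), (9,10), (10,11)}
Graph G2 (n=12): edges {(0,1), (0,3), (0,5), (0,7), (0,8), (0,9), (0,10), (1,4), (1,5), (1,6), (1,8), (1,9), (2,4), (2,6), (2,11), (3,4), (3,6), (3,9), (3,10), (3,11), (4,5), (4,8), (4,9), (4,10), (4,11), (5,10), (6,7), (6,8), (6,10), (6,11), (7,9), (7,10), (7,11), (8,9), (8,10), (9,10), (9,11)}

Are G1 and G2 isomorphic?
Yes, isomorphic

The graphs are isomorphic.
One valid mapping φ: V(G1) → V(G2): 0→0, 1→3, 2→10, 3→11, 4→9, 5→7, 6→6, 7→1, 8→8, 9→2, 10→4, 11→5

Verify φ preserves adjacency — for each edge of G1, its image is an edge of G2:
  (0,1) → (φ(0),φ(1)) = (0,3) ∈ E(G2) ✓
  (0,2) → (φ(0),φ(2)) = (0,10) ∈ E(G2) ✓
  (0,4) → (φ(0),φ(4)) = (0,9) ∈ E(G2) ✓
  (0,5) → (φ(0),φ(5)) = (0,7) ∈ E(G2) ✓
  (0,7) → (φ(0),φ(7)) = (0,1) ∈ E(G2) ✓
  (0,8) → (φ(0),φ(8)) = (0,8) ∈ E(G2) ✓
  (0,11) → (φ(0),φ(11)) = (0,5) ∈ E(G2) ✓
  (1,2) → (φ(1),φ(2)) = (3,10) ∈ E(G2) ✓
  (1,3) → (φ(1),φ(3)) = (3,11) ∈ E(G2) ✓
  (1,4) → (φ(1),φ(4)) = (3,9) ∈ E(G2) ✓
  (1,6) → (φ(1),φ(6)) = (3,6) ∈ E(G2) ✓
  (1,10) → (φ(1),φ(10)) = (3,4) ∈ E(G2) ✓
  (2,4) → (φ(2),φ(4)) = (9,10) ∈ E(G2) ✓
  (2,5) → (φ(2),φ(5)) = (7,10) ∈ E(G2) ✓
  (2,6) → (φ(2),φ(6)) = (6,10) ∈ E(G2) ✓
  (2,8) → (φ(2),φ(8)) = (8,10) ∈ E(G2) ✓
  (2,10) → (φ(2),φ(10)) = (4,10) ∈ E(G2) ✓
  (2,11) → (φ(2),φ(11)) = (5,10) ∈ E(G2) ✓
  (3,4) → (φ(3),φ(4)) = (9,11) ∈ E(G2) ✓
  (3,5) → (φ(3),φ(5)) = (7,11) ∈ E(G2) ✓
  (3,6) → (φ(3),φ(6)) = (6,11) ∈ E(G2) ✓
  (3,9) → (φ(3),φ(9)) = (2,11) ∈ E(G2) ✓
  (3,10) → (φ(3),φ(10)) = (4,11) ∈ E(G2) ✓
  (4,5) → (φ(4),φ(5)) = (7,9) ∈ E(G2) ✓
  (4,7) → (φ(4),φ(7)) = (1,9) ∈ E(G2) ✓
  (4,8) → (φ(4),φ(8)) = (8,9) ∈ E(G2) ✓
  (4,10) → (φ(4),φ(10)) = (4,9) ∈ E(G2) ✓
  (5,6) → (φ(5),φ(6)) = (6,7) ∈ E(G2) ✓
  (6,7) → (φ(6),φ(7)) = (1,6) ∈ E(G2) ✓
  (6,8) → (φ(6),φ(8)) = (6,8) ∈ E(G2) ✓
  (6,9) → (φ(6),φ(9)) = (2,6) ∈ E(G2) ✓
  (7,8) → (φ(7),φ(8)) = (1,8) ∈ E(G2) ✓
  (7,10) → (φ(7),φ(10)) = (1,4) ∈ E(G2) ✓
  (7,11) → (φ(7),φ(11)) = (1,5) ∈ E(G2) ✓
  (8,10) → (φ(8),φ(10)) = (4,8) ∈ E(G2) ✓
  (9,10) → (φ(9),φ(10)) = (2,4) ∈ E(G2) ✓
  (10,11) → (φ(10),φ(11)) = (4,5) ∈ E(G2) ✓
All 37 edges of G1 map to edges of G2, and |E(G1)| = |E(G2)| = 37, so φ is a bijection on edges as well as vertices. Hence G1 ≅ G2.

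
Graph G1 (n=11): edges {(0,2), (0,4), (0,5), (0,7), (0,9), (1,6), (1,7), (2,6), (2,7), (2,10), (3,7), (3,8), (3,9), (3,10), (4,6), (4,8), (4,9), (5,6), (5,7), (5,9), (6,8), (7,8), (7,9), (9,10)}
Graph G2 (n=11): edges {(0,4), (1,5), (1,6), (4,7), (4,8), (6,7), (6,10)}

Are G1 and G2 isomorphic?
No, not isomorphic

The graphs are NOT isomorphic.

Connected components of G1: 1 component(s) with vertex sets [[0, 1, 2, 3, 4, 5, 6, 7, 8, 9, 10]], sizes [11].
Connected components of G2: 4 component(s) with vertex sets [[2], [3], [9], [0, 1, 4, 5, 6, 7, 8, 10]], sizes [1, 1, 1, 8].
The number of connected components (and the multiset of component sizes) is an isomorphism invariant — an isomorphism maps each component of G1 bijectively onto a component of G2. Since G1 has 1 component(s) and G2 has 4, they cannot be isomorphic.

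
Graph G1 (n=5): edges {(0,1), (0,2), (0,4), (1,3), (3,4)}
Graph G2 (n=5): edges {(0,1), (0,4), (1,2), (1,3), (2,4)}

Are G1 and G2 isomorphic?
Yes, isomorphic

The graphs are isomorphic.
One valid mapping φ: V(G1) → V(G2): 0→1, 1→0, 2→3, 3→4, 4→2

Verify φ preserves adjacency — for each edge of G1, its image is an edge of G2:
  (0,1) → (φ(0),φ(1)) = (0,1) ∈ E(G2) ✓
  (0,2) → (φ(0),φ(2)) = (1,3) ∈ E(G2) ✓
  (0,4) → (φ(0),φ(4)) = (1,2) ∈ E(G2) ✓
  (1,3) → (φ(1),φ(3)) = (0,4) ∈ E(G2) ✓
  (3,4) → (φ(3),φ(4)) = (2,4) ∈ E(G2) ✓
All 5 edges of G1 map to edges of G2, and |E(G1)| = |E(G2)| = 5, so φ is a bijection on edges as well as vertices. Hence G1 ≅ G2.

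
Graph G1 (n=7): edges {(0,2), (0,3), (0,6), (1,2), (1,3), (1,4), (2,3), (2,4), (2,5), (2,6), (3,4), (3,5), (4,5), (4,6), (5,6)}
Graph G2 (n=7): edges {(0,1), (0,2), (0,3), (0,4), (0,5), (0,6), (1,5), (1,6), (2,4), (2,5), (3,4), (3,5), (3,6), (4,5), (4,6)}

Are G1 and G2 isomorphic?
Yes, isomorphic

The graphs are isomorphic.
One valid mapping φ: V(G1) → V(G2): 0→1, 1→2, 2→0, 3→5, 4→4, 5→3, 6→6

Verify φ preserves adjacency — for each edge of G1, its image is an edge of G2:
  (0,2) → (φ(0),φ(2)) = (0,1) ∈ E(G2) ✓
  (0,3) → (φ(0),φ(3)) = (1,5) ∈ E(G2) ✓
  (0,6) → (φ(0),φ(6)) = (1,6) ∈ E(G2) ✓
  (1,2) → (φ(1),φ(2)) = (0,2) ∈ E(G2) ✓
  (1,3) → (φ(1),φ(3)) = (2,5) ∈ E(G2) ✓
  (1,4) → (φ(1),φ(4)) = (2,4) ∈ E(G2) ✓
  (2,3) → (φ(2),φ(3)) = (0,5) ∈ E(G2) ✓
  (2,4) → (φ(2),φ(4)) = (0,4) ∈ E(G2) ✓
  (2,5) → (φ(2),φ(5)) = (0,3) ∈ E(G2) ✓
  (2,6) → (φ(2),φ(6)) = (0,6) ∈ E(G2) ✓
  (3,4) → (φ(3),φ(4)) = (4,5) ∈ E(G2) ✓
  (3,5) → (φ(3),φ(5)) = (3,5) ∈ E(G2) ✓
  (4,5) → (φ(4),φ(5)) = (3,4) ∈ E(G2) ✓
  (4,6) → (φ(4),φ(6)) = (4,6) ∈ E(G2) ✓
  (5,6) → (φ(5),φ(6)) = (3,6) ∈ E(G2) ✓
All 15 edges of G1 map to edges of G2, and |E(G1)| = |E(G2)| = 15, so φ is a bijection on edges as well as vertices. Hence G1 ≅ G2.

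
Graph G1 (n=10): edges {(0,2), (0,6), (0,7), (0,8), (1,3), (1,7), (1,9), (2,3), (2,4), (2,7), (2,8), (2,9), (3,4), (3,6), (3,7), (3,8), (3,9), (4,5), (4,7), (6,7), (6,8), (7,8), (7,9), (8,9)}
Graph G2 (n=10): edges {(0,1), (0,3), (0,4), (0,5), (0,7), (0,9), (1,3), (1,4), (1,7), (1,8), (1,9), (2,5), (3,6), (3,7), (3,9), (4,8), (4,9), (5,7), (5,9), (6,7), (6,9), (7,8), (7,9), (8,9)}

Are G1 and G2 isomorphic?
Yes, isomorphic

The graphs are isomorphic.
One valid mapping φ: V(G1) → V(G2): 0→4, 1→6, 2→0, 3→7, 4→5, 5→2, 6→8, 7→9, 8→1, 9→3

Verify φ preserves adjacency — for each edge of G1, its image is an edge of G2:
  (0,2) → (φ(0),φ(2)) = (0,4) ∈ E(G2) ✓
  (0,6) → (φ(0),φ(6)) = (4,8) ∈ E(G2) ✓
  (0,7) → (φ(0),φ(7)) = (4,9) ∈ E(G2) ✓
  (0,8) → (φ(0),φ(8)) = (1,4) ∈ E(G2) ✓
  (1,3) → (φ(1),φ(3)) = (6,7) ∈ E(G2) ✓
  (1,7) → (φ(1),φ(7)) = (6,9) ∈ E(G2) ✓
  (1,9) → (φ(1),φ(9)) = (3,6) ∈ E(G2) ✓
  (2,3) → (φ(2),φ(3)) = (0,7) ∈ E(G2) ✓
  (2,4) → (φ(2),φ(4)) = (0,5) ∈ E(G2) ✓
  (2,7) → (φ(2),φ(7)) = (0,9) ∈ E(G2) ✓
  (2,8) → (φ(2),φ(8)) = (0,1) ∈ E(G2) ✓
  (2,9) → (φ(2),φ(9)) = (0,3) ∈ E(G2) ✓
  (3,4) → (φ(3),φ(4)) = (5,7) ∈ E(G2) ✓
  (3,6) → (φ(3),φ(6)) = (7,8) ∈ E(G2) ✓
  (3,7) → (φ(3),φ(7)) = (7,9) ∈ E(G2) ✓
  (3,8) → (φ(3),φ(8)) = (1,7) ∈ E(G2) ✓
  (3,9) → (φ(3),φ(9)) = (3,7) ∈ E(G2) ✓
  (4,5) → (φ(4),φ(5)) = (2,5) ∈ E(G2) ✓
  (4,7) → (φ(4),φ(7)) = (5,9) ∈ E(G2) ✓
  (6,7) → (φ(6),φ(7)) = (8,9) ∈ E(G2) ✓
  (6,8) → (φ(6),φ(8)) = (1,8) ∈ E(G2) ✓
  (7,8) → (φ(7),φ(8)) = (1,9) ∈ E(G2) ✓
  (7,9) → (φ(7),φ(9)) = (3,9) ∈ E(G2) ✓
  (8,9) → (φ(8),φ(9)) = (1,3) ∈ E(G2) ✓
All 24 edges of G1 map to edges of G2, and |E(G1)| = |E(G2)| = 24, so φ is a bijection on edges as well as vertices. Hence G1 ≅ G2.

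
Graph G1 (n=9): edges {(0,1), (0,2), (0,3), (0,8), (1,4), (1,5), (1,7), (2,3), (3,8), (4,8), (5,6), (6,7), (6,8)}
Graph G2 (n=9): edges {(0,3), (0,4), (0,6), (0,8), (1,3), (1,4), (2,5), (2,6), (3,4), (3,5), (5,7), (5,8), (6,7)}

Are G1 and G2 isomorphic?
Yes, isomorphic

The graphs are isomorphic.
One valid mapping φ: V(G1) → V(G2): 0→3, 1→5, 2→1, 3→4, 4→8, 5→2, 6→6, 7→7, 8→0

Verify φ preserves adjacency — for each edge of G1, its image is an edge of G2:
  (0,1) → (φ(0),φ(1)) = (3,5) ∈ E(G2) ✓
  (0,2) → (φ(0),φ(2)) = (1,3) ∈ E(G2) ✓
  (0,3) → (φ(0),φ(3)) = (3,4) ∈ E(G2) ✓
  (0,8) → (φ(0),φ(8)) = (0,3) ∈ E(G2) ✓
  (1,4) → (φ(1),φ(4)) = (5,8) ∈ E(G2) ✓
  (1,5) → (φ(1),φ(5)) = (2,5) ∈ E(G2) ✓
  (1,7) → (φ(1),φ(7)) = (5,7) ∈ E(G2) ✓
  (2,3) → (φ(2),φ(3)) = (1,4) ∈ E(G2) ✓
  (3,8) → (φ(3),φ(8)) = (0,4) ∈ E(G2) ✓
  (4,8) → (φ(4),φ(8)) = (0,8) ∈ E(G2) ✓
  (5,6) → (φ(5),φ(6)) = (2,6) ∈ E(G2) ✓
  (6,7) → (φ(6),φ(7)) = (6,7) ∈ E(G2) ✓
  (6,8) → (φ(6),φ(8)) = (0,6) ∈ E(G2) ✓
All 13 edges of G1 map to edges of G2, and |E(G1)| = |E(G2)| = 13, so φ is a bijection on edges as well as vertices. Hence G1 ≅ G2.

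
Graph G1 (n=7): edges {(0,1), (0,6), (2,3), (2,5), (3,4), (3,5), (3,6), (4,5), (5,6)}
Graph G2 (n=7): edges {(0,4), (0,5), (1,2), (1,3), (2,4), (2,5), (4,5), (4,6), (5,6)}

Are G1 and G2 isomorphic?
Yes, isomorphic

The graphs are isomorphic.
One valid mapping φ: V(G1) → V(G2): 0→1, 1→3, 2→6, 3→5, 4→0, 5→4, 6→2

Verify φ preserves adjacency — for each edge of G1, its image is an edge of G2:
  (0,1) → (φ(0),φ(1)) = (1,3) ∈ E(G2) ✓
  (0,6) → (φ(0),φ(6)) = (1,2) ∈ E(G2) ✓
  (2,3) → (φ(2),φ(3)) = (5,6) ∈ E(G2) ✓
  (2,5) → (φ(2),φ(5)) = (4,6) ∈ E(G2) ✓
  (3,4) → (φ(3),φ(4)) = (0,5) ∈ E(G2) ✓
  (3,5) → (φ(3),φ(5)) = (4,5) ∈ E(G2) ✓
  (3,6) → (φ(3),φ(6)) = (2,5) ∈ E(G2) ✓
  (4,5) → (φ(4),φ(5)) = (0,4) ∈ E(G2) ✓
  (5,6) → (φ(5),φ(6)) = (2,4) ∈ E(G2) ✓
All 9 edges of G1 map to edges of G2, and |E(G1)| = |E(G2)| = 9, so φ is a bijection on edges as well as vertices. Hence G1 ≅ G2.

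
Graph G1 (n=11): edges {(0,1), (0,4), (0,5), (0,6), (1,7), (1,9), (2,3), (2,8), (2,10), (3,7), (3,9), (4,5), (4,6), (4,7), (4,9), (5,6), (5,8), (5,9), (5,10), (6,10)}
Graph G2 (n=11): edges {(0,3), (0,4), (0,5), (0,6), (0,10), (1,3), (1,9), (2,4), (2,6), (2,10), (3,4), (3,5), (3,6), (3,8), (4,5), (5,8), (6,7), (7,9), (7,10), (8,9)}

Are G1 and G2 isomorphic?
Yes, isomorphic

The graphs are isomorphic.
One valid mapping φ: V(G1) → V(G2): 0→4, 1→2, 2→9, 3→7, 4→0, 5→3, 6→5, 7→10, 8→1, 9→6, 10→8

Verify φ preserves adjacency — for each edge of G1, its image is an edge of G2:
  (0,1) → (φ(0),φ(1)) = (2,4) ∈ E(G2) ✓
  (0,4) → (φ(0),φ(4)) = (0,4) ∈ E(G2) ✓
  (0,5) → (φ(0),φ(5)) = (3,4) ∈ E(G2) ✓
  (0,6) → (φ(0),φ(6)) = (4,5) ∈ E(G2) ✓
  (1,7) → (φ(1),φ(7)) = (2,10) ∈ E(G2) ✓
  (1,9) → (φ(1),φ(9)) = (2,6) ∈ E(G2) ✓
  (2,3) → (φ(2),φ(3)) = (7,9) ∈ E(G2) ✓
  (2,8) → (φ(2),φ(8)) = (1,9) ∈ E(G2) ✓
  (2,10) → (φ(2),φ(10)) = (8,9) ∈ E(G2) ✓
  (3,7) → (φ(3),φ(7)) = (7,10) ∈ E(G2) ✓
  (3,9) → (φ(3),φ(9)) = (6,7) ∈ E(G2) ✓
  (4,5) → (φ(4),φ(5)) = (0,3) ∈ E(G2) ✓
  (4,6) → (φ(4),φ(6)) = (0,5) ∈ E(G2) ✓
  (4,7) → (φ(4),φ(7)) = (0,10) ∈ E(G2) ✓
  (4,9) → (φ(4),φ(9)) = (0,6) ∈ E(G2) ✓
  (5,6) → (φ(5),φ(6)) = (3,5) ∈ E(G2) ✓
  (5,8) → (φ(5),φ(8)) = (1,3) ∈ E(G2) ✓
  (5,9) → (φ(5),φ(9)) = (3,6) ∈ E(G2) ✓
  (5,10) → (φ(5),φ(10)) = (3,8) ∈ E(G2) ✓
  (6,10) → (φ(6),φ(10)) = (5,8) ∈ E(G2) ✓
All 20 edges of G1 map to edges of G2, and |E(G1)| = |E(G2)| = 20, so φ is a bijection on edges as well as vertices. Hence G1 ≅ G2.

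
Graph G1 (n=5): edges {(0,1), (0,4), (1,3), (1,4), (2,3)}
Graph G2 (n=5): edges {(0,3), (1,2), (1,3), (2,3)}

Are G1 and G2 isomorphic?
No, not isomorphic

The graphs are NOT isomorphic.

Connected components of G1: 1 component(s) with vertex sets [[0, 1, 2, 3, 4]], sizes [5].
Connected components of G2: 2 component(s) with vertex sets [[4], [0, 1, 2, 3]], sizes [1, 4].
The number of connected components (and the multiset of component sizes) is an isomorphism invariant — an isomorphism maps each component of G1 bijectively onto a component of G2. Since G1 has 1 component(s) and G2 has 2, they cannot be isomorphic.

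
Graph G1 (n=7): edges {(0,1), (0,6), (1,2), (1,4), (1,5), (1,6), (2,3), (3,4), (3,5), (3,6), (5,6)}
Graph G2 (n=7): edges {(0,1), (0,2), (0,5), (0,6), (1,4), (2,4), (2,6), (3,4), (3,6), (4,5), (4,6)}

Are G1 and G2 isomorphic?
Yes, isomorphic

The graphs are isomorphic.
One valid mapping φ: V(G1) → V(G2): 0→3, 1→4, 2→1, 3→0, 4→5, 5→2, 6→6

Verify φ preserves adjacency — for each edge of G1, its image is an edge of G2:
  (0,1) → (φ(0),φ(1)) = (3,4) ∈ E(G2) ✓
  (0,6) → (φ(0),φ(6)) = (3,6) ∈ E(G2) ✓
  (1,2) → (φ(1),φ(2)) = (1,4) ∈ E(G2) ✓
  (1,4) → (φ(1),φ(4)) = (4,5) ∈ E(G2) ✓
  (1,5) → (φ(1),φ(5)) = (2,4) ∈ E(G2) ✓
  (1,6) → (φ(1),φ(6)) = (4,6) ∈ E(G2) ✓
  (2,3) → (φ(2),φ(3)) = (0,1) ∈ E(G2) ✓
  (3,4) → (φ(3),φ(4)) = (0,5) ∈ E(G2) ✓
  (3,5) → (φ(3),φ(5)) = (0,2) ∈ E(G2) ✓
  (3,6) → (φ(3),φ(6)) = (0,6) ∈ E(G2) ✓
  (5,6) → (φ(5),φ(6)) = (2,6) ∈ E(G2) ✓
All 11 edges of G1 map to edges of G2, and |E(G1)| = |E(G2)| = 11, so φ is a bijection on edges as well as vertices. Hence G1 ≅ G2.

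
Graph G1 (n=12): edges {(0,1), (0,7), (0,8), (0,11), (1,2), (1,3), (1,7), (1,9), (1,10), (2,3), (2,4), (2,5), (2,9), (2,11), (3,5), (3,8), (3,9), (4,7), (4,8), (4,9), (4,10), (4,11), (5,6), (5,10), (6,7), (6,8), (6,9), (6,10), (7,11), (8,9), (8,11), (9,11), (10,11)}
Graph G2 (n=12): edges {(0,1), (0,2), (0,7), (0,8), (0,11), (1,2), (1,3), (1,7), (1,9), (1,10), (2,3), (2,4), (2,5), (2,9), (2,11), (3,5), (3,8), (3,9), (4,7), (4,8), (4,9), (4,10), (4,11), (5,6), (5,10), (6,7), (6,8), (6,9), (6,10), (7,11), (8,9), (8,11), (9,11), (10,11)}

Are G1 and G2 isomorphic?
No, not isomorphic

The graphs are NOT isomorphic.

Counting edges: G1 has 33 edge(s); G2 has 34 edge(s).
Edge count is an isomorphism invariant (a bijection on vertices induces a bijection on edges), so differing edge counts rule out isomorphism.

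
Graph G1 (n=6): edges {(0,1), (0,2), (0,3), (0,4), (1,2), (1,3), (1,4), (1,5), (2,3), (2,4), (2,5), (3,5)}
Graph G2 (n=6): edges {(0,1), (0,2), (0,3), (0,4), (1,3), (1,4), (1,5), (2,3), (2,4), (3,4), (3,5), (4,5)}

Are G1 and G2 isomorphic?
Yes, isomorphic

The graphs are isomorphic.
One valid mapping φ: V(G1) → V(G2): 0→0, 1→4, 2→3, 3→1, 4→2, 5→5

Verify φ preserves adjacency — for each edge of G1, its image is an edge of G2:
  (0,1) → (φ(0),φ(1)) = (0,4) ∈ E(G2) ✓
  (0,2) → (φ(0),φ(2)) = (0,3) ∈ E(G2) ✓
  (0,3) → (φ(0),φ(3)) = (0,1) ∈ E(G2) ✓
  (0,4) → (φ(0),φ(4)) = (0,2) ∈ E(G2) ✓
  (1,2) → (φ(1),φ(2)) = (3,4) ∈ E(G2) ✓
  (1,3) → (φ(1),φ(3)) = (1,4) ∈ E(G2) ✓
  (1,4) → (φ(1),φ(4)) = (2,4) ∈ E(G2) ✓
  (1,5) → (φ(1),φ(5)) = (4,5) ∈ E(G2) ✓
  (2,3) → (φ(2),φ(3)) = (1,3) ∈ E(G2) ✓
  (2,4) → (φ(2),φ(4)) = (2,3) ∈ E(G2) ✓
  (2,5) → (φ(2),φ(5)) = (3,5) ∈ E(G2) ✓
  (3,5) → (φ(3),φ(5)) = (1,5) ∈ E(G2) ✓
All 12 edges of G1 map to edges of G2, and |E(G1)| = |E(G2)| = 12, so φ is a bijection on edges as well as vertices. Hence G1 ≅ G2.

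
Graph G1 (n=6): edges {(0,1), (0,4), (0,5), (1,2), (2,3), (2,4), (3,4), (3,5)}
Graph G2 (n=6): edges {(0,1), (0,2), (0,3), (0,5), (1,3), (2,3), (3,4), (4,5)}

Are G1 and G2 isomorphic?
No, not isomorphic

The graphs are NOT isomorphic.

Degrees in G1: deg(0)=3, deg(1)=2, deg(2)=3, deg(3)=3, deg(4)=3, deg(5)=2.
Sorted degree sequence of G1: [3, 3, 3, 3, 2, 2].
Degrees in G2: deg(0)=4, deg(1)=2, deg(2)=2, deg(3)=4, deg(4)=2, deg(5)=2.
Sorted degree sequence of G2: [4, 4, 2, 2, 2, 2].
The (sorted) degree sequence is an isomorphism invariant, so since G1 and G2 have different degree sequences they cannot be isomorphic.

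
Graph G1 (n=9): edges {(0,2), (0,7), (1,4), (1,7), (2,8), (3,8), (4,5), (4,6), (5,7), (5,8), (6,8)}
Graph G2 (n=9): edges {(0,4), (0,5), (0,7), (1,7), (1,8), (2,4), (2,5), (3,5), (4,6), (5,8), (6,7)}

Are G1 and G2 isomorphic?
Yes, isomorphic

The graphs are isomorphic.
One valid mapping φ: V(G1) → V(G2): 0→1, 1→6, 2→8, 3→3, 4→4, 5→0, 6→2, 7→7, 8→5

Verify φ preserves adjacency — for each edge of G1, its image is an edge of G2:
  (0,2) → (φ(0),φ(2)) = (1,8) ∈ E(G2) ✓
  (0,7) → (φ(0),φ(7)) = (1,7) ∈ E(G2) ✓
  (1,4) → (φ(1),φ(4)) = (4,6) ∈ E(G2) ✓
  (1,7) → (φ(1),φ(7)) = (6,7) ∈ E(G2) ✓
  (2,8) → (φ(2),φ(8)) = (5,8) ∈ E(G2) ✓
  (3,8) → (φ(3),φ(8)) = (3,5) ∈ E(G2) ✓
  (4,5) → (φ(4),φ(5)) = (0,4) ∈ E(G2) ✓
  (4,6) → (φ(4),φ(6)) = (2,4) ∈ E(G2) ✓
  (5,7) → (φ(5),φ(7)) = (0,7) ∈ E(G2) ✓
  (5,8) → (φ(5),φ(8)) = (0,5) ∈ E(G2) ✓
  (6,8) → (φ(6),φ(8)) = (2,5) ∈ E(G2) ✓
All 11 edges of G1 map to edges of G2, and |E(G1)| = |E(G2)| = 11, so φ is a bijection on edges as well as vertices. Hence G1 ≅ G2.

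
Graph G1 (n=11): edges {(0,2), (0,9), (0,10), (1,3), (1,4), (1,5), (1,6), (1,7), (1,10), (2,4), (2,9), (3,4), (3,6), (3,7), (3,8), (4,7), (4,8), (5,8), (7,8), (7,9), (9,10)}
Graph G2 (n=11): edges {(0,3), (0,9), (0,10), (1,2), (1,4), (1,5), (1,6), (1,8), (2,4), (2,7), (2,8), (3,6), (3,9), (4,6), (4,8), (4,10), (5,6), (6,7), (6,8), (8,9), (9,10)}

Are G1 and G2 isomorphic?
Yes, isomorphic

The graphs are isomorphic.
One valid mapping φ: V(G1) → V(G2): 0→0, 1→6, 2→10, 3→1, 4→4, 5→7, 6→5, 7→8, 8→2, 9→9, 10→3

Verify φ preserves adjacency — for each edge of G1, its image is an edge of G2:
  (0,2) → (φ(0),φ(2)) = (0,10) ∈ E(G2) ✓
  (0,9) → (φ(0),φ(9)) = (0,9) ∈ E(G2) ✓
  (0,10) → (φ(0),φ(10)) = (0,3) ∈ E(G2) ✓
  (1,3) → (φ(1),φ(3)) = (1,6) ∈ E(G2) ✓
  (1,4) → (φ(1),φ(4)) = (4,6) ∈ E(G2) ✓
  (1,5) → (φ(1),φ(5)) = (6,7) ∈ E(G2) ✓
  (1,6) → (φ(1),φ(6)) = (5,6) ∈ E(G2) ✓
  (1,7) → (φ(1),φ(7)) = (6,8) ∈ E(G2) ✓
  (1,10) → (φ(1),φ(10)) = (3,6) ∈ E(G2) ✓
  (2,4) → (φ(2),φ(4)) = (4,10) ∈ E(G2) ✓
  (2,9) → (φ(2),φ(9)) = (9,10) ∈ E(G2) ✓
  (3,4) → (φ(3),φ(4)) = (1,4) ∈ E(G2) ✓
  (3,6) → (φ(3),φ(6)) = (1,5) ∈ E(G2) ✓
  (3,7) → (φ(3),φ(7)) = (1,8) ∈ E(G2) ✓
  (3,8) → (φ(3),φ(8)) = (1,2) ∈ E(G2) ✓
  (4,7) → (φ(4),φ(7)) = (4,8) ∈ E(G2) ✓
  (4,8) → (φ(4),φ(8)) = (2,4) ∈ E(G2) ✓
  (5,8) → (φ(5),φ(8)) = (2,7) ∈ E(G2) ✓
  (7,8) → (φ(7),φ(8)) = (2,8) ∈ E(G2) ✓
  (7,9) → (φ(7),φ(9)) = (8,9) ∈ E(G2) ✓
  (9,10) → (φ(9),φ(10)) = (3,9) ∈ E(G2) ✓
All 21 edges of G1 map to edges of G2, and |E(G1)| = |E(G2)| = 21, so φ is a bijection on edges as well as vertices. Hence G1 ≅ G2.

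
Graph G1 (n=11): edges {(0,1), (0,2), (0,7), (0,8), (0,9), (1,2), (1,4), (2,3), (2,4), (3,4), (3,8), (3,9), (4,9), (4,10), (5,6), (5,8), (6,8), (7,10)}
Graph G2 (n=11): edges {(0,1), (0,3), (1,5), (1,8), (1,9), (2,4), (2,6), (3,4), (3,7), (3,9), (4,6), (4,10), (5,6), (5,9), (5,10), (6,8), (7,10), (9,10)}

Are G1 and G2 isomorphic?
No, not isomorphic

The graphs are NOT isomorphic.

Degrees in G1: deg(0)=5, deg(1)=3, deg(2)=4, deg(3)=4, deg(4)=5, deg(5)=2, deg(6)=2, deg(7)=2, deg(8)=4, deg(9)=3, deg(10)=2.
Sorted degree sequence of G1: [5, 5, 4, 4, 4, 3, 3, 2, 2, 2, 2].
Degrees in G2: deg(0)=2, deg(1)=4, deg(2)=2, deg(3)=4, deg(4)=4, deg(5)=4, deg(6)=4, deg(7)=2, deg(8)=2, deg(9)=4, deg(10)=4.
Sorted degree sequence of G2: [4, 4, 4, 4, 4, 4, 4, 2, 2, 2, 2].
The (sorted) degree sequence is an isomorphism invariant, so since G1 and G2 have different degree sequences they cannot be isomorphic.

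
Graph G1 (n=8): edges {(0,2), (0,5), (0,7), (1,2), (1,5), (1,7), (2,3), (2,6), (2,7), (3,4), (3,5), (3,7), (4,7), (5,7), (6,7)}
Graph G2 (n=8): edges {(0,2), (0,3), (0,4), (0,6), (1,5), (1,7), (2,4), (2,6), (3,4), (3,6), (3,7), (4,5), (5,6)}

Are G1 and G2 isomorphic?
No, not isomorphic

The graphs are NOT isomorphic.

Counting triangles (3-cliques): G1 has 8, G2 has 4.
Triangle count is an isomorphism invariant, so differing triangle counts rule out isomorphism.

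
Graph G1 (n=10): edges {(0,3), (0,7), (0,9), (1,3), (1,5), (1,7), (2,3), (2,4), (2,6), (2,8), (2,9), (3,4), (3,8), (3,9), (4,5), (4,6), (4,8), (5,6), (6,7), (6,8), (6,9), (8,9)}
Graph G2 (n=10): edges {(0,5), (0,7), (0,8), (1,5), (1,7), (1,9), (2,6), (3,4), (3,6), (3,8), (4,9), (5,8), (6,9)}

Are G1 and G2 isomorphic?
No, not isomorphic

The graphs are NOT isomorphic.

Degrees in G1: deg(0)=3, deg(1)=3, deg(2)=5, deg(3)=6, deg(4)=5, deg(5)=3, deg(6)=6, deg(7)=3, deg(8)=5, deg(9)=5.
Sorted degree sequence of G1: [6, 6, 5, 5, 5, 5, 3, 3, 3, 3].
Degrees in G2: deg(0)=3, deg(1)=3, deg(2)=1, deg(3)=3, deg(4)=2, deg(5)=3, deg(6)=3, deg(7)=2, deg(8)=3, deg(9)=3.
Sorted degree sequence of G2: [3, 3, 3, 3, 3, 3, 3, 2, 2, 1].
The (sorted) degree sequence is an isomorphism invariant, so since G1 and G2 have different degree sequences they cannot be isomorphic.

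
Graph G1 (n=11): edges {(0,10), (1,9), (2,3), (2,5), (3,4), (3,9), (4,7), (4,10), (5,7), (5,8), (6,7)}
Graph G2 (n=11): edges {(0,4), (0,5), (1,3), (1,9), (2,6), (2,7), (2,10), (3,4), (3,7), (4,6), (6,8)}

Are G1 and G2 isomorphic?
Yes, isomorphic

The graphs are isomorphic.
One valid mapping φ: V(G1) → V(G2): 0→5, 1→9, 2→7, 3→3, 4→4, 5→2, 6→8, 7→6, 8→10, 9→1, 10→0

Verify φ preserves adjacency — for each edge of G1, its image is an edge of G2:
  (0,10) → (φ(0),φ(10)) = (0,5) ∈ E(G2) ✓
  (1,9) → (φ(1),φ(9)) = (1,9) ∈ E(G2) ✓
  (2,3) → (φ(2),φ(3)) = (3,7) ∈ E(G2) ✓
  (2,5) → (φ(2),φ(5)) = (2,7) ∈ E(G2) ✓
  (3,4) → (φ(3),φ(4)) = (3,4) ∈ E(G2) ✓
  (3,9) → (φ(3),φ(9)) = (1,3) ∈ E(G2) ✓
  (4,7) → (φ(4),φ(7)) = (4,6) ∈ E(G2) ✓
  (4,10) → (φ(4),φ(10)) = (0,4) ∈ E(G2) ✓
  (5,7) → (φ(5),φ(7)) = (2,6) ∈ E(G2) ✓
  (5,8) → (φ(5),φ(8)) = (2,10) ∈ E(G2) ✓
  (6,7) → (φ(6),φ(7)) = (6,8) ∈ E(G2) ✓
All 11 edges of G1 map to edges of G2, and |E(G1)| = |E(G2)| = 11, so φ is a bijection on edges as well as vertices. Hence G1 ≅ G2.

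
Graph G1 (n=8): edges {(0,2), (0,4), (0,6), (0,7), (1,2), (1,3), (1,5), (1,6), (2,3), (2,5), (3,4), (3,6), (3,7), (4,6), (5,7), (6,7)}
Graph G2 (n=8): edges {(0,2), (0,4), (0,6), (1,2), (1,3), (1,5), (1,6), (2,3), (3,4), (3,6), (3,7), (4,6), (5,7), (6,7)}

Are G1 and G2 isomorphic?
No, not isomorphic

The graphs are NOT isomorphic.

Counting edges: G1 has 16 edge(s); G2 has 14 edge(s).
Edge count is an isomorphism invariant (a bijection on vertices induces a bijection on edges), so differing edge counts rule out isomorphism.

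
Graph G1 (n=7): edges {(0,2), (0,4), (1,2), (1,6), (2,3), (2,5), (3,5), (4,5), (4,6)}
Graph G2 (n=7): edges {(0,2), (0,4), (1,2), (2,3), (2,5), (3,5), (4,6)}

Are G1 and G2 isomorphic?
No, not isomorphic

The graphs are NOT isomorphic.

Counting edges: G1 has 9 edge(s); G2 has 7 edge(s).
Edge count is an isomorphism invariant (a bijection on vertices induces a bijection on edges), so differing edge counts rule out isomorphism.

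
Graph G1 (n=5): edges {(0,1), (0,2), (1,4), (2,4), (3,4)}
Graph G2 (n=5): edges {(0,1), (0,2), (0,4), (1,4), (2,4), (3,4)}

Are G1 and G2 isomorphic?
No, not isomorphic

The graphs are NOT isomorphic.

Counting edges: G1 has 5 edge(s); G2 has 6 edge(s).
Edge count is an isomorphism invariant (a bijection on vertices induces a bijection on edges), so differing edge counts rule out isomorphism.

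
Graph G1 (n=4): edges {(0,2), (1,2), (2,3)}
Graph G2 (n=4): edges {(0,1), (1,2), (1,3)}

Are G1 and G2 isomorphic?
Yes, isomorphic

The graphs are isomorphic.
One valid mapping φ: V(G1) → V(G2): 0→0, 1→3, 2→1, 3→2

Verify φ preserves adjacency — for each edge of G1, its image is an edge of G2:
  (0,2) → (φ(0),φ(2)) = (0,1) ∈ E(G2) ✓
  (1,2) → (φ(1),φ(2)) = (1,3) ∈ E(G2) ✓
  (2,3) → (φ(2),φ(3)) = (1,2) ∈ E(G2) ✓
All 3 edges of G1 map to edges of G2, and |E(G1)| = |E(G2)| = 3, so φ is a bijection on edges as well as vertices. Hence G1 ≅ G2.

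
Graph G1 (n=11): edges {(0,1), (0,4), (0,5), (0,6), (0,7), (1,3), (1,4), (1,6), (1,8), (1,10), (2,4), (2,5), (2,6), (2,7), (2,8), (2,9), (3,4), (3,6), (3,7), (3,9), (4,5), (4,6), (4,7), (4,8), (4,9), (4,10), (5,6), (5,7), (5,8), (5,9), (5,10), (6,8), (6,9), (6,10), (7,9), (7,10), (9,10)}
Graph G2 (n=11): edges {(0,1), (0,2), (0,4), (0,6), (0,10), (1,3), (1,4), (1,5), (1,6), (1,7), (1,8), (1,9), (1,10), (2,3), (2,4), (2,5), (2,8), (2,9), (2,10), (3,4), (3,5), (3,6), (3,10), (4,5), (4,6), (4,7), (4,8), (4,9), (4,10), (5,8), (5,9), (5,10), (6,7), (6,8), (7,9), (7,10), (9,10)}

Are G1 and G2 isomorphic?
Yes, isomorphic

The graphs are isomorphic.
One valid mapping φ: V(G1) → V(G2): 0→0, 1→6, 2→9, 3→8, 4→4, 5→10, 6→1, 7→2, 8→7, 9→5, 10→3

Verify φ preserves adjacency — for each edge of G1, its image is an edge of G2:
  (0,1) → (φ(0),φ(1)) = (0,6) ∈ E(G2) ✓
  (0,4) → (φ(0),φ(4)) = (0,4) ∈ E(G2) ✓
  (0,5) → (φ(0),φ(5)) = (0,10) ∈ E(G2) ✓
  (0,6) → (φ(0),φ(6)) = (0,1) ∈ E(G2) ✓
  (0,7) → (φ(0),φ(7)) = (0,2) ∈ E(G2) ✓
  (1,3) → (φ(1),φ(3)) = (6,8) ∈ E(G2) ✓
  (1,4) → (φ(1),φ(4)) = (4,6) ∈ E(G2) ✓
  (1,6) → (φ(1),φ(6)) = (1,6) ∈ E(G2) ✓
  (1,8) → (φ(1),φ(8)) = (6,7) ∈ E(G2) ✓
  (1,10) → (φ(1),φ(10)) = (3,6) ∈ E(G2) ✓
  (2,4) → (φ(2),φ(4)) = (4,9) ∈ E(G2) ✓
  (2,5) → (φ(2),φ(5)) = (9,10) ∈ E(G2) ✓
  (2,6) → (φ(2),φ(6)) = (1,9) ∈ E(G2) ✓
  (2,7) → (φ(2),φ(7)) = (2,9) ∈ E(G2) ✓
  (2,8) → (φ(2),φ(8)) = (7,9) ∈ E(G2) ✓
  (2,9) → (φ(2),φ(9)) = (5,9) ∈ E(G2) ✓
  (3,4) → (φ(3),φ(4)) = (4,8) ∈ E(G2) ✓
  (3,6) → (φ(3),φ(6)) = (1,8) ∈ E(G2) ✓
  (3,7) → (φ(3),φ(7)) = (2,8) ∈ E(G2) ✓
  (3,9) → (φ(3),φ(9)) = (5,8) ∈ E(G2) ✓
  (4,5) → (φ(4),φ(5)) = (4,10) ∈ E(G2) ✓
  (4,6) → (φ(4),φ(6)) = (1,4) ∈ E(G2) ✓
  (4,7) → (φ(4),φ(7)) = (2,4) ∈ E(G2) ✓
  (4,8) → (φ(4),φ(8)) = (4,7) ∈ E(G2) ✓
  (4,9) → (φ(4),φ(9)) = (4,5) ∈ E(G2) ✓
  (4,10) → (φ(4),φ(10)) = (3,4) ∈ E(G2) ✓
  (5,6) → (φ(5),φ(6)) = (1,10) ∈ E(G2) ✓
  (5,7) → (φ(5),φ(7)) = (2,10) ∈ E(G2) ✓
  (5,8) → (φ(5),φ(8)) = (7,10) ∈ E(G2) ✓
  (5,9) → (φ(5),φ(9)) = (5,10) ∈ E(G2) ✓
  (5,10) → (φ(5),φ(10)) = (3,10) ∈ E(G2) ✓
  (6,8) → (φ(6),φ(8)) = (1,7) ∈ E(G2) ✓
  (6,9) → (φ(6),φ(9)) = (1,5) ∈ E(G2) ✓
  (6,10) → (φ(6),φ(10)) = (1,3) ∈ E(G2) ✓
  (7,9) → (φ(7),φ(9)) = (2,5) ∈ E(G2) ✓
  (7,10) → (φ(7),φ(10)) = (2,3) ∈ E(G2) ✓
  (9,10) → (φ(9),φ(10)) = (3,5) ∈ E(G2) ✓
All 37 edges of G1 map to edges of G2, and |E(G1)| = |E(G2)| = 37, so φ is a bijection on edges as well as vertices. Hence G1 ≅ G2.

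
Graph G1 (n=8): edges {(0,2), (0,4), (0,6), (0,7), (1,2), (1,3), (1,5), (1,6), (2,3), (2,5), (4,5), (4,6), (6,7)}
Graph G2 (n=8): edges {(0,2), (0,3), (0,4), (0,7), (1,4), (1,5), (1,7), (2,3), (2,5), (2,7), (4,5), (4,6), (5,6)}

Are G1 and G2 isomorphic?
Yes, isomorphic

The graphs are isomorphic.
One valid mapping φ: V(G1) → V(G2): 0→4, 1→2, 2→0, 3→3, 4→1, 5→7, 6→5, 7→6

Verify φ preserves adjacency — for each edge of G1, its image is an edge of G2:
  (0,2) → (φ(0),φ(2)) = (0,4) ∈ E(G2) ✓
  (0,4) → (φ(0),φ(4)) = (1,4) ∈ E(G2) ✓
  (0,6) → (φ(0),φ(6)) = (4,5) ∈ E(G2) ✓
  (0,7) → (φ(0),φ(7)) = (4,6) ∈ E(G2) ✓
  (1,2) → (φ(1),φ(2)) = (0,2) ∈ E(G2) ✓
  (1,3) → (φ(1),φ(3)) = (2,3) ∈ E(G2) ✓
  (1,5) → (φ(1),φ(5)) = (2,7) ∈ E(G2) ✓
  (1,6) → (φ(1),φ(6)) = (2,5) ∈ E(G2) ✓
  (2,3) → (φ(2),φ(3)) = (0,3) ∈ E(G2) ✓
  (2,5) → (φ(2),φ(5)) = (0,7) ∈ E(G2) ✓
  (4,5) → (φ(4),φ(5)) = (1,7) ∈ E(G2) ✓
  (4,6) → (φ(4),φ(6)) = (1,5) ∈ E(G2) ✓
  (6,7) → (φ(6),φ(7)) = (5,6) ∈ E(G2) ✓
All 13 edges of G1 map to edges of G2, and |E(G1)| = |E(G2)| = 13, so φ is a bijection on edges as well as vertices. Hence G1 ≅ G2.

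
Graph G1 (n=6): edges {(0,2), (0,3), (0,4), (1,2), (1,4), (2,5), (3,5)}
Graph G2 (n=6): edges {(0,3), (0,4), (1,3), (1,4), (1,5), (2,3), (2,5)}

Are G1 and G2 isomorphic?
Yes, isomorphic

The graphs are isomorphic.
One valid mapping φ: V(G1) → V(G2): 0→3, 1→5, 2→1, 3→0, 4→2, 5→4

Verify φ preserves adjacency — for each edge of G1, its image is an edge of G2:
  (0,2) → (φ(0),φ(2)) = (1,3) ∈ E(G2) ✓
  (0,3) → (φ(0),φ(3)) = (0,3) ∈ E(G2) ✓
  (0,4) → (φ(0),φ(4)) = (2,3) ∈ E(G2) ✓
  (1,2) → (φ(1),φ(2)) = (1,5) ∈ E(G2) ✓
  (1,4) → (φ(1),φ(4)) = (2,5) ∈ E(G2) ✓
  (2,5) → (φ(2),φ(5)) = (1,4) ∈ E(G2) ✓
  (3,5) → (φ(3),φ(5)) = (0,4) ∈ E(G2) ✓
All 7 edges of G1 map to edges of G2, and |E(G1)| = |E(G2)| = 7, so φ is a bijection on edges as well as vertices. Hence G1 ≅ G2.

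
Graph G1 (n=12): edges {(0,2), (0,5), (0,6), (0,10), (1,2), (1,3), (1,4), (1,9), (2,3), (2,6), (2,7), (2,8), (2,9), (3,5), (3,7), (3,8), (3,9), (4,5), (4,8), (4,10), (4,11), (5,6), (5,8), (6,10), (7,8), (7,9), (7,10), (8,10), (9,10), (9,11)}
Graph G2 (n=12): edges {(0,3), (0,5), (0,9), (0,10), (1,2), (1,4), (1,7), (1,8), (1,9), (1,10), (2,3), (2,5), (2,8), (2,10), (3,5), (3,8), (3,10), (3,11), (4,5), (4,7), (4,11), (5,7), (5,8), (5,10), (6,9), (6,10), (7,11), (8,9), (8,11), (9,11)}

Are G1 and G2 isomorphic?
Yes, isomorphic

The graphs are isomorphic.
One valid mapping φ: V(G1) → V(G2): 0→4, 1→0, 2→5, 3→3, 4→9, 5→11, 6→7, 7→2, 8→8, 9→10, 10→1, 11→6

Verify φ preserves adjacency — for each edge of G1, its image is an edge of G2:
  (0,2) → (φ(0),φ(2)) = (4,5) ∈ E(G2) ✓
  (0,5) → (φ(0),φ(5)) = (4,11) ∈ E(G2) ✓
  (0,6) → (φ(0),φ(6)) = (4,7) ∈ E(G2) ✓
  (0,10) → (φ(0),φ(10)) = (1,4) ∈ E(G2) ✓
  (1,2) → (φ(1),φ(2)) = (0,5) ∈ E(G2) ✓
  (1,3) → (φ(1),φ(3)) = (0,3) ∈ E(G2) ✓
  (1,4) → (φ(1),φ(4)) = (0,9) ∈ E(G2) ✓
  (1,9) → (φ(1),φ(9)) = (0,10) ∈ E(G2) ✓
  (2,3) → (φ(2),φ(3)) = (3,5) ∈ E(G2) ✓
  (2,6) → (φ(2),φ(6)) = (5,7) ∈ E(G2) ✓
  (2,7) → (φ(2),φ(7)) = (2,5) ∈ E(G2) ✓
  (2,8) → (φ(2),φ(8)) = (5,8) ∈ E(G2) ✓
  (2,9) → (φ(2),φ(9)) = (5,10) ∈ E(G2) ✓
  (3,5) → (φ(3),φ(5)) = (3,11) ∈ E(G2) ✓
  (3,7) → (φ(3),φ(7)) = (2,3) ∈ E(G2) ✓
  (3,8) → (φ(3),φ(8)) = (3,8) ∈ E(G2) ✓
  (3,9) → (φ(3),φ(9)) = (3,10) ∈ E(G2) ✓
  (4,5) → (φ(4),φ(5)) = (9,11) ∈ E(G2) ✓
  (4,8) → (φ(4),φ(8)) = (8,9) ∈ E(G2) ✓
  (4,10) → (φ(4),φ(10)) = (1,9) ∈ E(G2) ✓
  (4,11) → (φ(4),φ(11)) = (6,9) ∈ E(G2) ✓
  (5,6) → (φ(5),φ(6)) = (7,11) ∈ E(G2) ✓
  (5,8) → (φ(5),φ(8)) = (8,11) ∈ E(G2) ✓
  (6,10) → (φ(6),φ(10)) = (1,7) ∈ E(G2) ✓
  (7,8) → (φ(7),φ(8)) = (2,8) ∈ E(G2) ✓
  (7,9) → (φ(7),φ(9)) = (2,10) ∈ E(G2) ✓
  (7,10) → (φ(7),φ(10)) = (1,2) ∈ E(G2) ✓
  (8,10) → (φ(8),φ(10)) = (1,8) ∈ E(G2) ✓
  (9,10) → (φ(9),φ(10)) = (1,10) ∈ E(G2) ✓
  (9,11) → (φ(9),φ(11)) = (6,10) ∈ E(G2) ✓
All 30 edges of G1 map to edges of G2, and |E(G1)| = |E(G2)| = 30, so φ is a bijection on edges as well as vertices. Hence G1 ≅ G2.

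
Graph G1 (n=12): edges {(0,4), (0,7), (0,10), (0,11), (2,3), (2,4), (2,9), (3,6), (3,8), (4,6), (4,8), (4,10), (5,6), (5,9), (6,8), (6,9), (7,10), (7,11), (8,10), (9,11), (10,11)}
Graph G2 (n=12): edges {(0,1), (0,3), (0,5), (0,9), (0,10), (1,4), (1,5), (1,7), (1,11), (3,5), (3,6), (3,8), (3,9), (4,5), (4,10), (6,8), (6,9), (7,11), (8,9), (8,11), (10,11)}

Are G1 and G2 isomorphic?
Yes, isomorphic

The graphs are isomorphic.
One valid mapping φ: V(G1) → V(G2): 0→9, 1→2, 2→10, 3→4, 4→0, 5→7, 6→1, 7→6, 8→5, 9→11, 10→3, 11→8

Verify φ preserves adjacency — for each edge of G1, its image is an edge of G2:
  (0,4) → (φ(0),φ(4)) = (0,9) ∈ E(G2) ✓
  (0,7) → (φ(0),φ(7)) = (6,9) ∈ E(G2) ✓
  (0,10) → (φ(0),φ(10)) = (3,9) ∈ E(G2) ✓
  (0,11) → (φ(0),φ(11)) = (8,9) ∈ E(G2) ✓
  (2,3) → (φ(2),φ(3)) = (4,10) ∈ E(G2) ✓
  (2,4) → (φ(2),φ(4)) = (0,10) ∈ E(G2) ✓
  (2,9) → (φ(2),φ(9)) = (10,11) ∈ E(G2) ✓
  (3,6) → (φ(3),φ(6)) = (1,4) ∈ E(G2) ✓
  (3,8) → (φ(3),φ(8)) = (4,5) ∈ E(G2) ✓
  (4,6) → (φ(4),φ(6)) = (0,1) ∈ E(G2) ✓
  (4,8) → (φ(4),φ(8)) = (0,5) ∈ E(G2) ✓
  (4,10) → (φ(4),φ(10)) = (0,3) ∈ E(G2) ✓
  (5,6) → (φ(5),φ(6)) = (1,7) ∈ E(G2) ✓
  (5,9) → (φ(5),φ(9)) = (7,11) ∈ E(G2) ✓
  (6,8) → (φ(6),φ(8)) = (1,5) ∈ E(G2) ✓
  (6,9) → (φ(6),φ(9)) = (1,11) ∈ E(G2) ✓
  (7,10) → (φ(7),φ(10)) = (3,6) ∈ E(G2) ✓
  (7,11) → (φ(7),φ(11)) = (6,8) ∈ E(G2) ✓
  (8,10) → (φ(8),φ(10)) = (3,5) ∈ E(G2) ✓
  (9,11) → (φ(9),φ(11)) = (8,11) ∈ E(G2) ✓
  (10,11) → (φ(10),φ(11)) = (3,8) ∈ E(G2) ✓
All 21 edges of G1 map to edges of G2, and |E(G1)| = |E(G2)| = 21, so φ is a bijection on edges as well as vertices. Hence G1 ≅ G2.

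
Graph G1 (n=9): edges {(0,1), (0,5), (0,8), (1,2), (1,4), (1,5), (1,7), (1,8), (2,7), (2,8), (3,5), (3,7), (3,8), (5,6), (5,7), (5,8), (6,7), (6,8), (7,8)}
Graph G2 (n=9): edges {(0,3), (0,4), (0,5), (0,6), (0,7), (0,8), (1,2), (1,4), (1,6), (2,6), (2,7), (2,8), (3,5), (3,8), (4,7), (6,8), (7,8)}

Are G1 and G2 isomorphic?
No, not isomorphic

The graphs are NOT isomorphic.

Counting triangles (3-cliques): G1 has 16, G2 has 8.
Triangle count is an isomorphism invariant, so differing triangle counts rule out isomorphism.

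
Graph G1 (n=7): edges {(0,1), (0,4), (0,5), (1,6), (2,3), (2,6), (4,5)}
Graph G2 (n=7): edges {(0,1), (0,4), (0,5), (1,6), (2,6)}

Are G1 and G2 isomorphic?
No, not isomorphic

The graphs are NOT isomorphic.

Counting edges: G1 has 7 edge(s); G2 has 5 edge(s).
Edge count is an isomorphism invariant (a bijection on vertices induces a bijection on edges), so differing edge counts rule out isomorphism.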